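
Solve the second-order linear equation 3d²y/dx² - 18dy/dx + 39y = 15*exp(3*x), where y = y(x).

Divide through by 3: y'' - 6y' + 13y = 5*exp(3*x).
Characteristic equation r² - 6r + 13 = 0 has discriminant (-6)² - 4·(13) = -16 < 0, so r = 3 ± 2i.
Hence y_h = C1*cos(2*x)*exp(3*x) + C2*exp(3*x)*sin(2*x).
Try y_p = A*exp(3*x). Substituting into the equation and dividing by exp(3*x) gives A = 5/4, so y_p = 5*exp(3*x)/4.

y = 5*exp(3*x)/4 + C1*cos(2*x)*exp(3*x) + C2*exp(3*x)*sin(2*x)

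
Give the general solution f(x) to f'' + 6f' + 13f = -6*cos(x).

f = -2*cos(x)/5 - sin(x)/5 + C1*cos(2*x)*exp(-3*x) + C2*exp(-3*x)*sin(2*x)

Characteristic equation r² + 6r + 13 = 0 has discriminant (6)² - 4·(13) = -16 < 0, so r = -3 ± 2i.
Hence f_h = C1*cos(2*x)*exp(-3*x) + C2*exp(-3*x)*sin(2*x).
Try f_p = A*cos(x) + B*sin(x). Substituting and equating the coefficients of cos(x) and sin(x) gives A = -2/5, B = -1/5, so f_p = -2*cos(x)/5 - sin(x)/5.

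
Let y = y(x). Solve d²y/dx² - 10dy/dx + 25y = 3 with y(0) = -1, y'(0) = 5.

Characteristic equation r² - 10r + 25 = 0 has discriminant (-10)² - 4·(25) = 0, so r = 5 is a repeated root.
Hence y_h = (C1 + C2*x)*exp(5*x).
For the particular solution try y_p = A0. Substituting and matching coefficients of each power of x gives A0 = 3/25, so y_p = 3/25.
General solution: y = 3/25 + C1*exp(5*x) + C2*x*exp(5*x).
Apply the initial conditions: y(0) = 3/25 + C1 = -1 and y'(0) = C2 + 5*C1 = 5. Solving gives C1 = -28/25, C2 = 53/5.

y = 3/25 - 28*exp(5*x)/25 + 53*x*exp(5*x)/5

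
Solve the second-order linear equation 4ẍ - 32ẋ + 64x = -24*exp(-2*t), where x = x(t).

Divide through by 4: x'' - 8x' + 16x = -6*exp(-2*t).
Characteristic equation r² - 8r + 16 = 0 has discriminant (-8)² - 4·(16) = 0, so r = 4 is a repeated root.
Hence x_h = (C1 + C2*t)*exp(4*t).
Try x_p = A*exp(-2*t). Substituting into the equation and dividing by exp(-2*t) gives A = -1/6, so x_p = -exp(-2*t)/6.

x = -exp(-2*t)/6 + C1*exp(4*t) + C2*t*exp(4*t)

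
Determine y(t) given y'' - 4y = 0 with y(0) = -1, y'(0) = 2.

Characteristic equation r² - 4 = 0 factors as (r + 2)(r - 2) = 0, so r = -2, 2.
Hence y_h = C1*exp(-2*t) + C2*exp(2*t).
Apply the initial conditions: y(0) = C1 + C2 = -1 and y'(0) = -2*C1 + 2*C2 = 2. Solving gives C1 = -1, C2 = 0.

y = -exp(-2*t)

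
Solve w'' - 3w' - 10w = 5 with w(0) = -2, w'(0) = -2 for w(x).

Characteristic equation r² - 3r - 10 = 0 factors as (r - 5)(r + 2) = 0, so r = 5, -2.
Hence w_h = C1*exp(5*x) + C2*exp(-2*x).
For the particular solution try w_p = A0. Substituting and matching coefficients of each power of x gives A0 = -1/2, so w_p = -1/2.
General solution: w = -1/2 + C1*exp(5*x) + C2*exp(-2*x).
Apply the initial conditions: w(0) = -1/2 + C1 + C2 = -2 and w'(0) = -2*C2 + 5*C1 = -2. Solving gives C1 = -5/7, C2 = -11/14.

w = -1/2 - 11*exp(-2*x)/14 - 5*exp(5*x)/7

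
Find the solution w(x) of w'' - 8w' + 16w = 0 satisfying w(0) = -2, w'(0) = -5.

w = -2*exp(4*x) + 3*x*exp(4*x)

Characteristic equation r² - 8r + 16 = 0 has discriminant (-8)² - 4·(16) = 0, so r = 4 is a repeated root.
Hence w_h = (C1 + C2*x)*exp(4*x).
Apply the initial conditions: w(0) = C1 = -2 and w'(0) = C2 + 4*C1 = -5. Solving gives C1 = -2, C2 = 3.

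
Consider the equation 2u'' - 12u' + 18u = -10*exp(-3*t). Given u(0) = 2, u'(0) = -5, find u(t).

u = -5*exp(-3*t)/36 + 77*exp(3*t)/36 - 71*t*exp(3*t)/6

Divide through by 2: u'' - 6u' + 9u = -5*exp(-3*t).
Characteristic equation r² - 6r + 9 = 0 has discriminant (-6)² - 4·(9) = 0, so r = 3 is a repeated root.
Hence u_h = (C1 + C2*t)*exp(3*t).
Try u_p = A*exp(-3*t). Substituting into the equation and dividing by exp(-3*t) gives A = -5/36, so u_p = -5*exp(-3*t)/36.
General solution: u = -5*exp(-3*t)/36 + C1*exp(3*t) + C2*t*exp(3*t).
Apply the initial conditions: u(0) = -5/36 + C1 = 2 and u'(0) = 5/12 + C2 + 3*C1 = -5. Solving gives C1 = 77/36, C2 = -71/6.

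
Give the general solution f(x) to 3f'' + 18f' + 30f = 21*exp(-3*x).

Divide through by 3: f'' + 6f' + 10f = 7*exp(-3*x).
Characteristic equation r² + 6r + 10 = 0 has discriminant (6)² - 4·(10) = -4 < 0, so r = -3 ± i.
Hence f_h = C1*cos(x)*exp(-3*x) + C2*exp(-3*x)*sin(x).
Try f_p = A*exp(-3*x). Substituting into the equation and dividing by exp(-3*x) gives A = 7, so f_p = 7*exp(-3*x).

f = 7*exp(-3*x) + C1*cos(x)*exp(-3*x) + C2*exp(-3*x)*sin(x)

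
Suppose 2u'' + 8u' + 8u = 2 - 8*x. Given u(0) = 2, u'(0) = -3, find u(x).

Divide through by 2: u'' + 4u' + 4u = 1 - 4*x.
Characteristic equation r² + 4r + 4 = 0 has discriminant (4)² - 4·(4) = 0, so r = -2 is a repeated root.
Hence u_h = (C1 + C2*x)*exp(-2*x).
For the particular solution try u_p = A0 + A1*x. Substituting and matching coefficients of each power of x gives A0 = 5/4, A1 = -1, so u_p = 5/4 - x.
General solution: u = 5/4 - x + C1*exp(-2*x) + C2*x*exp(-2*x).
Apply the initial conditions: u(0) = 5/4 + C1 = 2 and u'(0) = -1 + C2 - 2*C1 = -3. Solving gives C1 = 3/4, C2 = -1/2.

u = 5/4 - x + 3*exp(-2*x)/4 - x*exp(-2*x)/2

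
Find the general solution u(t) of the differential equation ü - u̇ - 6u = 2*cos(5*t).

u = -31*cos(5*t)/493 - 5*sin(5*t)/493 + C1*exp(3*t) + C2*exp(-2*t)

Characteristic equation r² - r - 6 = 0 factors as (r - 3)(r + 2) = 0, so r = 3, -2.
Hence u_h = C1*exp(3*t) + C2*exp(-2*t).
Try u_p = A*cos(5*t) + B*sin(5*t). Substituting and equating the coefficients of cos(5t) and sin(5t) gives A = -31/493, B = -5/493, so u_p = -31*cos(5*t)/493 - 5*sin(5*t)/493.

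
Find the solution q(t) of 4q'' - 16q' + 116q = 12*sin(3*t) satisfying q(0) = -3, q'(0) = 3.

q = 9*cos(3*t)/136 + 15*sin(3*t)/136 - 417*cos(5*t)*exp(2*t)/136 + 1197*exp(2*t)*sin(5*t)/680

Divide through by 4: q'' - 4q' + 29q = 3*sin(3*t).
Characteristic equation r² - 4r + 29 = 0 has discriminant (-4)² - 4·(29) = -100 < 0, so r = 2 ± 5i.
Hence q_h = C1*cos(5*t)*exp(2*t) + C2*exp(2*t)*sin(5*t).
Try q_p = A*cos(3*t) + B*sin(3*t). Substituting and equating the coefficients of cos(3t) and sin(3t) gives A = 9/136, B = 15/136, so q_p = 9*cos(3*t)/136 + 15*sin(3*t)/136.
General solution: q = 9*cos(3*t)/136 + 15*sin(3*t)/136 + C1*cos(5*t)*exp(2*t) + C2*exp(2*t)*sin(5*t).
Apply the initial conditions: q(0) = 9/136 + C1 = -3 and q'(0) = 45/136 + 2*C1 + 5*C2 = 3. Solving gives C1 = -417/136, C2 = 1197/680.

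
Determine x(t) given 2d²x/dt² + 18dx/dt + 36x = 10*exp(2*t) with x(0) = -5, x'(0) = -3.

x = -34*exp(-3*t)/3 + exp(2*t)/8 + 149*exp(-6*t)/24

Divide through by 2: x'' + 9x' + 18x = 5*exp(2*t).
Characteristic equation r² + 9r + 18 = 0 factors as (r + 3)(r + 6) = 0, so r = -3, -6.
Hence x_h = C1*exp(-3*t) + C2*exp(-6*t).
Try x_p = A*exp(2*t). Substituting into the equation and dividing by exp(2*t) gives A = 1/8, so x_p = exp(2*t)/8.
General solution: x = exp(2*t)/8 + C1*exp(-3*t) + C2*exp(-6*t).
Apply the initial conditions: x(0) = 1/8 + C1 + C2 = -5 and x'(0) = 1/4 - 6*C2 - 3*C1 = -3. Solving gives C1 = -34/3, C2 = 149/24.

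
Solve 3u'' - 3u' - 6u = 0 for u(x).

u = C1*exp(2*x) + C2*exp(-x)

Divide through by 3: u'' - u' - 2u = 0.
Characteristic equation r² - r - 2 = 0 factors as (r - 2)(r + 1) = 0, so r = 2, -1.
Hence u_h = C1*exp(2*x) + C2*exp(-x).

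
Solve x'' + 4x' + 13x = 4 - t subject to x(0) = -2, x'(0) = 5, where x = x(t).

x = 56/169 - t/13 - 394*cos(3*t)*exp(-2*t)/169 + 70*exp(-2*t)*sin(3*t)/507

Characteristic equation r² + 4r + 13 = 0 has discriminant (4)² - 4·(13) = -36 < 0, so r = -2 ± 3i.
Hence x_h = C1*cos(3*t)*exp(-2*t) + C2*exp(-2*t)*sin(3*t).
For the particular solution try x_p = A0 + A1*t. Substituting and matching coefficients of each power of t gives A0 = 56/169, A1 = -1/13, so x_p = 56/169 - t/13.
General solution: x = 56/169 - t/13 + C1*cos(3*t)*exp(-2*t) + C2*exp(-2*t)*sin(3*t).
Apply the initial conditions: x(0) = 56/169 + C1 = -2 and x'(0) = -1/13 - 2*C1 + 3*C2 = 5. Solving gives C1 = -394/169, C2 = 70/507.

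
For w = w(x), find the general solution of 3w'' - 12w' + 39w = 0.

Divide through by 3: w'' - 4w' + 13w = 0.
Characteristic equation r² - 4r + 13 = 0 has discriminant (-4)² - 4·(13) = -36 < 0, so r = 2 ± 3i.
Hence w_h = C1*cos(3*x)*exp(2*x) + C2*exp(2*x)*sin(3*x).

w = C1*cos(3*x)*exp(2*x) + C2*exp(2*x)*sin(3*x)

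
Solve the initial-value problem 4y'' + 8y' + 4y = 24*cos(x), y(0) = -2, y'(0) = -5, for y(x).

y = -2*exp(-x) + 3*sin(x) - 10*x*exp(-x)

Divide through by 4: y'' + 2y' + y = 6*cos(x).
Characteristic equation r² + 2r + 1 = 0 has discriminant (2)² - 4·(1) = 0, so r = -1 is a repeated root.
Hence y_h = (C1 + C2*x)*exp(-x).
Try y_p = A*cos(x) + B*sin(x). Substituting and equating the coefficients of cos(x) and sin(x) gives A = 0, B = 3, so y_p = 3*sin(x).
General solution: y = 3*sin(x) + C1*exp(-x) + C2*x*exp(-x).
Apply the initial conditions: y(0) = C1 = -2 and y'(0) = 3 + C2 - C1 = -5. Solving gives C1 = -2, C2 = -10.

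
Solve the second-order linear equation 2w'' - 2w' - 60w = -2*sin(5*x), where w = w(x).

w = -cos(5*x)/610 + 11*sin(5*x)/610 + C1*exp(-5*x) + C2*exp(6*x)

Divide through by 2: w'' - w' - 30w = -sin(5*x).
Characteristic equation r² - r - 30 = 0 factors as (r + 5)(r - 6) = 0, so r = -5, 6.
Hence w_h = C1*exp(-5*x) + C2*exp(6*x).
Try w_p = A*cos(5*x) + B*sin(5*x). Substituting and equating the coefficients of cos(5x) and sin(5x) gives A = -1/610, B = 11/610, so w_p = -cos(5*x)/610 + 11*sin(5*x)/610.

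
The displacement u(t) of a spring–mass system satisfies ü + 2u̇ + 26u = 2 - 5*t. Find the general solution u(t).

Characteristic equation r² + 2r + 26 = 0 has discriminant (2)² - 4·(26) = -100 < 0, so r = -1 ± 5i.
Hence u_h = C1*cos(5*t)*exp(-t) + C2*exp(-t)*sin(5*t).
For the particular solution try u_p = A0 + A1*t. Substituting and matching coefficients of each power of t gives A0 = 31/338, A1 = -5/26, so u_p = 31/338 - 5*t/26.

u = 31/338 - 5*t/26 + C1*cos(5*t)*exp(-t) + C2*exp(-t)*sin(5*t)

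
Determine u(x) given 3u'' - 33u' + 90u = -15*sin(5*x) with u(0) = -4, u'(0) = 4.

u = -55*exp(5*x)/2 - 11*cos(5*x)/122 - sin(5*x)/122 + 1439*exp(6*x)/61

Divide through by 3: u'' - 11u' + 30u = -5*sin(5*x).
Characteristic equation r² - 11r + 30 = 0 factors as (r - 6)(r - 5) = 0, so r = 6, 5.
Hence u_h = C1*exp(6*x) + C2*exp(5*x).
Try u_p = A*cos(5*x) + B*sin(5*x). Substituting and equating the coefficients of cos(5x) and sin(5x) gives A = -11/122, B = -1/122, so u_p = -11*cos(5*x)/122 - sin(5*x)/122.
General solution: u = -11*cos(5*x)/122 - sin(5*x)/122 + C1*exp(6*x) + C2*exp(5*x).
Apply the initial conditions: u(0) = -11/122 + C1 + C2 = -4 and u'(0) = -5/122 + 5*C2 + 6*C1 = 4. Solving gives C1 = 1439/61, C2 = -55/2.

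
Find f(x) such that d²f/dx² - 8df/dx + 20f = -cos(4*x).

f = -cos(4*x)/260 + 2*sin(4*x)/65 + C1*cos(2*x)*exp(4*x) + C2*exp(4*x)*sin(2*x)

Characteristic equation r² - 8r + 20 = 0 has discriminant (-8)² - 4·(20) = -16 < 0, so r = 4 ± 2i.
Hence f_h = C1*cos(2*x)*exp(4*x) + C2*exp(4*x)*sin(2*x).
Try f_p = A*cos(4*x) + B*sin(4*x). Substituting and equating the coefficients of cos(4x) and sin(4x) gives A = -1/260, B = 2/65, so f_p = -cos(4*x)/260 + 2*sin(4*x)/65.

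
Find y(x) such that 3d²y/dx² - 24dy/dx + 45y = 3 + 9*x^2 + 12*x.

y = 37/125 + x**2/5 + 12*x/25 + C1*exp(5*x) + C2*exp(3*x)

Divide through by 3: y'' - 8y' + 15y = 1 + 3*x^2 + 4*x.
Characteristic equation r² - 8r + 15 = 0 factors as (r - 5)(r - 3) = 0, so r = 5, 3.
Hence y_h = C1*exp(5*x) + C2*exp(3*x).
For the particular solution try y_p = A0 + A1*x + A2*x^2. Substituting and matching coefficients of each power of x gives A0 = 37/125, A1 = 12/25, A2 = 1/5, so y_p = 37/125 + x^2/5 + 12*x/25.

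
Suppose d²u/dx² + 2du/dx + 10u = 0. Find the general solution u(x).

u = C1*cos(3*x)*exp(-x) + C2*exp(-x)*sin(3*x)

Characteristic equation r² + 2r + 10 = 0 has discriminant (2)² - 4·(10) = -36 < 0, so r = -1 ± 3i.
Hence u_h = C1*cos(3*x)*exp(-x) + C2*exp(-x)*sin(3*x).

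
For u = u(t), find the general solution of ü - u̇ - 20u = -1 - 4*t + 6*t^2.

Characteristic equation r² - r - 20 = 0 factors as (r + 4)(r - 5) = 0, so r = -4, 5.
Hence u_h = C1*exp(-4*t) + C2*exp(5*t).
For the particular solution try u_p = A0 + A1*t + A2*t^2. Substituting and matching coefficients of each power of t gives A0 = 17/2000, A1 = 23/100, A2 = -3/10, so u_p = 17/2000 - 3*t^2/10 + 23*t/100.

u = 17/2000 - 3*t**2/10 + 23*t/100 + C1*exp(-4*t) + C2*exp(5*t)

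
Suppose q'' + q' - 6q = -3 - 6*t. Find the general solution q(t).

Characteristic equation r² + r - 6 = 0 factors as (r - 2)(r + 3) = 0, so r = 2, -3.
Hence q_h = C1*exp(2*t) + C2*exp(-3*t).
For the particular solution try q_p = A0 + A1*t. Substituting and matching coefficients of each power of t gives A0 = 2/3, A1 = 1, so q_p = 2/3 + t.

q = 2/3 + t + C1*exp(2*t) + C2*exp(-3*t)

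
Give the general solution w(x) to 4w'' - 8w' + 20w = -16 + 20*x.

Divide through by 4: w'' - 2w' + 5w = -4 + 5*x.
Characteristic equation r² - 2r + 5 = 0 has discriminant (-2)² - 4·(5) = -16 < 0, so r = 1 ± 2i.
Hence w_h = C1*cos(2*x)*exp(x) + C2*exp(x)*sin(2*x).
For the particular solution try w_p = A0 + A1*x. Substituting and matching coefficients of each power of x gives A0 = -2/5, A1 = 1, so w_p = -2/5 + x.

w = -2/5 + x + C1*cos(2*x)*exp(x) + C2*exp(x)*sin(2*x)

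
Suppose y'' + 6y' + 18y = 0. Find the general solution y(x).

Characteristic equation r² + 6r + 18 = 0 has discriminant (6)² - 4·(18) = -36 < 0, so r = -3 ± 3i.
Hence y_h = C1*cos(3*x)*exp(-3*x) + C2*exp(-3*x)*sin(3*x).

y = C1*cos(3*x)*exp(-3*x) + C2*exp(-3*x)*sin(3*x)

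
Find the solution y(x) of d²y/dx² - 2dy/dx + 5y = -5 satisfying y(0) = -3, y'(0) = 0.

y = -1 + exp(x)*sin(2*x) - 2*cos(2*x)*exp(x)

Characteristic equation r² - 2r + 5 = 0 has discriminant (-2)² - 4·(5) = -16 < 0, so r = 1 ± 2i.
Hence y_h = C1*cos(2*x)*exp(x) + C2*exp(x)*sin(2*x).
For the particular solution try y_p = A0. Substituting and matching coefficients of each power of x gives A0 = -1, so y_p = -1.
General solution: y = -1 + C1*cos(2*x)*exp(x) + C2*exp(x)*sin(2*x).
Apply the initial conditions: y(0) = -1 + C1 = -3 and y'(0) = C1 + 2*C2 = 0. Solving gives C1 = -2, C2 = 1.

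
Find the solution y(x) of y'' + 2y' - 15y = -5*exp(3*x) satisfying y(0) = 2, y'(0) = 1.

Characteristic equation r² + 2r - 15 = 0 factors as (r - 3)(r + 5) = 0, so r = 3, -5.
Hence y_h = C1*exp(3*x) + C2*exp(-5*x).
Since exp(3*x) solves the homogeneous equation (r = 3 is a root of multiplicity 1), multiply the trial by x. Try y_p = A*x*exp(3*x). Substituting into the equation and dividing by exp(3*x) gives A = -5/8, so y_p = -5*x*exp(3*x)/8.
General solution: y = C1*exp(3*x) + C2*exp(-5*x) - 5*x*exp(3*x)/8.
Apply the initial conditions: y(0) = C1 + C2 = 2 and y'(0) = -5/8 - 5*C2 + 3*C1 = 1. Solving gives C1 = 93/64, C2 = 35/64.

y = 35*exp(-5*x)/64 + 93*exp(3*x)/64 - 5*x*exp(3*x)/8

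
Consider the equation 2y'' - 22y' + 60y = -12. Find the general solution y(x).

Divide through by 2: y'' - 11y' + 30y = -6.
Characteristic equation r² - 11r + 30 = 0 factors as (r - 6)(r - 5) = 0, so r = 6, 5.
Hence y_h = C1*exp(6*x) + C2*exp(5*x).
For the particular solution try y_p = A0. Substituting and matching coefficients of each power of x gives A0 = -1/5, so y_p = -1/5.

y = -1/5 + C1*exp(6*x) + C2*exp(5*x)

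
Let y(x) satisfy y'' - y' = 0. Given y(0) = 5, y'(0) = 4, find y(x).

y = 1 + 4*exp(x)

Characteristic equation r² - r = 0 factors as (r - 1)r = 0, so r = 1, 0.
Hence y_h = C1*exp(x) + C2.
Apply the initial conditions: y(0) = C1 + C2 = 5 and y'(0) = C1 = 4. Solving gives C1 = 4, C2 = 1.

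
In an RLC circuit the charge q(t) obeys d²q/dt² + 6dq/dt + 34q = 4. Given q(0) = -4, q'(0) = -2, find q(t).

q = 2/17 - 244*exp(-3*t)*sin(5*t)/85 - 70*cos(5*t)*exp(-3*t)/17

Characteristic equation r² + 6r + 34 = 0 has discriminant (6)² - 4·(34) = -100 < 0, so r = -3 ± 5i.
Hence q_h = C1*cos(5*t)*exp(-3*t) + C2*exp(-3*t)*sin(5*t).
For the particular solution try q_p = A0. Substituting and matching coefficients of each power of t gives A0 = 2/17, so q_p = 2/17.
General solution: q = 2/17 + C1*cos(5*t)*exp(-3*t) + C2*exp(-3*t)*sin(5*t).
Apply the initial conditions: q(0) = 2/17 + C1 = -4 and q'(0) = -3*C1 + 5*C2 = -2. Solving gives C1 = -70/17, C2 = -244/85.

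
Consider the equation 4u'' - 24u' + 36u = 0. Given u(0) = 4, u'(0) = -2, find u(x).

u = 4*exp(3*x) - 14*x*exp(3*x)

Divide through by 4: u'' - 6u' + 9u = 0.
Characteristic equation r² - 6r + 9 = 0 has discriminant (-6)² - 4·(9) = 0, so r = 3 is a repeated root.
Hence u_h = (C1 + C2*x)*exp(3*x).
Apply the initial conditions: u(0) = C1 = 4 and u'(0) = C2 + 3*C1 = -2. Solving gives C1 = 4, C2 = -14.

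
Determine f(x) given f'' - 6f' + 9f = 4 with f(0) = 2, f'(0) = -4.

f = 4/9 + 14*exp(3*x)/9 - 26*x*exp(3*x)/3

Characteristic equation r² - 6r + 9 = 0 has discriminant (-6)² - 4·(9) = 0, so r = 3 is a repeated root.
Hence f_h = (C1 + C2*x)*exp(3*x).
For the particular solution try f_p = A0. Substituting and matching coefficients of each power of x gives A0 = 4/9, so f_p = 4/9.
General solution: f = 4/9 + C1*exp(3*x) + C2*x*exp(3*x).
Apply the initial conditions: f(0) = 4/9 + C1 = 2 and f'(0) = C2 + 3*C1 = -4. Solving gives C1 = 14/9, C2 = -26/3.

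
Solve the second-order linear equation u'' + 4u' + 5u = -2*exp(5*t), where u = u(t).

u = -exp(5*t)/25 + C1*cos(t)*exp(-2*t) + C2*exp(-2*t)*sin(t)

Characteristic equation r² + 4r + 5 = 0 has discriminant (4)² - 4·(5) = -4 < 0, so r = -2 ± i.
Hence u_h = C1*cos(t)*exp(-2*t) + C2*exp(-2*t)*sin(t).
Try u_p = A*exp(5*t). Substituting into the equation and dividing by exp(5*t) gives A = -1/25, so u_p = -exp(5*t)/25.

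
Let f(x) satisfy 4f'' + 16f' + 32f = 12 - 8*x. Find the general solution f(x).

f = 1/2 - x/4 + C1*cos(2*x)*exp(-2*x) + C2*exp(-2*x)*sin(2*x)

Divide through by 4: f'' + 4f' + 8f = 3 - 2*x.
Characteristic equation r² + 4r + 8 = 0 has discriminant (4)² - 4·(8) = -16 < 0, so r = -2 ± 2i.
Hence f_h = C1*cos(2*x)*exp(-2*x) + C2*exp(-2*x)*sin(2*x).
For the particular solution try f_p = A0 + A1*x. Substituting and matching coefficients of each power of x gives A0 = 1/2, A1 = -1/4, so f_p = 1/2 - x/4.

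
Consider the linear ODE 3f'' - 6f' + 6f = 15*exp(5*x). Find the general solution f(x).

f = 5*exp(5*x)/17 + C1*cos(x)*exp(x) + C2*exp(x)*sin(x)

Divide through by 3: f'' - 2f' + 2f = 5*exp(5*x).
Characteristic equation r² - 2r + 2 = 0 has discriminant (-2)² - 4·(2) = -4 < 0, so r = 1 ± i.
Hence f_h = C1*cos(x)*exp(x) + C2*exp(x)*sin(x).
Try f_p = A*exp(5*x). Substituting into the equation and dividing by exp(5*x) gives A = 5/17, so f_p = 5*exp(5*x)/17.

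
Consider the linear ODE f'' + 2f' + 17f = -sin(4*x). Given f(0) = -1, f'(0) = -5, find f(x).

Characteristic equation r² + 2r + 17 = 0 has discriminant (2)² - 4·(17) = -64 < 0, so r = -1 ± 4i.
Hence f_h = C1*cos(4*x)*exp(-x) + C2*exp(-x)*sin(4*x).
Try f_p = A*cos(4*x) + B*sin(4*x). Substituting and equating the coefficients of cos(4x) and sin(4x) gives A = 8/65, B = -1/65, so f_p = -sin(4*x)/65 + 8*cos(4*x)/65.
General solution: f = -sin(4*x)/65 + 8*cos(4*x)/65 + C1*cos(4*x)*exp(-x) + C2*exp(-x)*sin(4*x).
Apply the initial conditions: f(0) = 8/65 + C1 = -1 and f'(0) = -4/65 - C1 + 4*C2 = -5. Solving gives C1 = -73/65, C2 = -197/130.

f = -sin(4*x)/65 + 8*cos(4*x)/65 - 197*exp(-x)*sin(4*x)/130 - 73*cos(4*x)*exp(-x)/65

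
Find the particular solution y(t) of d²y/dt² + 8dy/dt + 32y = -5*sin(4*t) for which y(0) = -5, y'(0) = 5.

y = -sin(4*t)/16 + cos(4*t)/8 - 61*exp(-4*t)*sin(4*t)/16 - 41*cos(4*t)*exp(-4*t)/8

Characteristic equation r² + 8r + 32 = 0 has discriminant (8)² - 4·(32) = -64 < 0, so r = -4 ± 4i.
Hence y_h = C1*cos(4*t)*exp(-4*t) + C2*exp(-4*t)*sin(4*t).
Try y_p = A*cos(4*t) + B*sin(4*t). Substituting and equating the coefficients of cos(4t) and sin(4t) gives A = 1/8, B = -1/16, so y_p = -sin(4*t)/16 + cos(4*t)/8.
General solution: y = -sin(4*t)/16 + cos(4*t)/8 + C1*cos(4*t)*exp(-4*t) + C2*exp(-4*t)*sin(4*t).
Apply the initial conditions: y(0) = 1/8 + C1 = -5 and y'(0) = -1/4 - 4*C1 + 4*C2 = 5. Solving gives C1 = -41/8, C2 = -61/16.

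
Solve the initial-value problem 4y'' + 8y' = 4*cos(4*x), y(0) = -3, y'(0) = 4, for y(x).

y = -1 - 39*exp(-2*x)/20 - cos(4*x)/20 + sin(4*x)/40

Divide through by 4: y'' + 2y' = cos(4*x).
Characteristic equation r² + 2r = 0 factors as (r + 2)r = 0, so r = -2, 0.
Hence y_h = C1*exp(-2*x) + C2.
Try y_p = A*cos(4*x) + B*sin(4*x). Substituting and equating the coefficients of cos(4x) and sin(4x) gives A = -1/20, B = 1/40, so y_p = -cos(4*x)/20 + sin(4*x)/40.
General solution: y = C2 - cos(4*x)/20 + sin(4*x)/40 + C1*exp(-2*x).
Apply the initial conditions: y(0) = -1/20 + C1 + C2 = -3 and y'(0) = 1/10 - 2*C1 = 4. Solving gives C1 = -39/20, C2 = -1.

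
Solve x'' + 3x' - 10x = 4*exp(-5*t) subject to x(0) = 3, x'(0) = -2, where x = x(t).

x = 52*exp(-5*t)/49 + 95*exp(2*t)/49 - 4*t*exp(-5*t)/7

Characteristic equation r² + 3r - 10 = 0 factors as (r + 5)(r - 2) = 0, so r = -5, 2.
Hence x_h = C1*exp(-5*t) + C2*exp(2*t).
Since exp(-5*t) solves the homogeneous equation (r = -5 is a root of multiplicity 1), multiply the trial by t. Try x_p = A*t*exp(-5*t). Substituting into the equation and dividing by exp(-5*t) gives A = -4/7, so x_p = -4*t*exp(-5*t)/7.
General solution: x = C1*exp(-5*t) + C2*exp(2*t) - 4*t*exp(-5*t)/7.
Apply the initial conditions: x(0) = C1 + C2 = 3 and x'(0) = -4/7 - 5*C1 + 2*C2 = -2. Solving gives C1 = 52/49, C2 = 95/49.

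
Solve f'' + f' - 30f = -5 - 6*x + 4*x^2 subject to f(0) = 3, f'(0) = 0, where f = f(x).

f = 554/3375 - 2*x**2/15 + 43*x/225 + 388*exp(-6*x)/297 + 2103*exp(5*x)/1375

Characteristic equation r² + r - 30 = 0 factors as (r + 6)(r - 5) = 0, so r = -6, 5.
Hence f_h = C1*exp(-6*x) + C2*exp(5*x).
For the particular solution try f_p = A0 + A1*x + A2*x^2. Substituting and matching coefficients of each power of x gives A0 = 554/3375, A1 = 43/225, A2 = -2/15, so f_p = 554/3375 - 2*x^2/15 + 43*x/225.
General solution: f = 554/3375 - 2*x^2/15 + 43*x/225 + C1*exp(-6*x) + C2*exp(5*x).
Apply the initial conditions: f(0) = 554/3375 + C1 + C2 = 3 and f'(0) = 43/225 - 6*C1 + 5*C2 = 0. Solving gives C1 = 388/297, C2 = 2103/1375.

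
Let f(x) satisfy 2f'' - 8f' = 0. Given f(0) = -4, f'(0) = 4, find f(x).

f = -5 + exp(4*x)

Divide through by 2: f'' - 4f' = 0.
Characteristic equation r² - 4r = 0 factors as (r - 4)r = 0, so r = 4, 0.
Hence f_h = C1*exp(4*x) + C2.
Apply the initial conditions: f(0) = C1 + C2 = -4 and f'(0) = 4*C1 = 4. Solving gives C1 = 1, C2 = -5.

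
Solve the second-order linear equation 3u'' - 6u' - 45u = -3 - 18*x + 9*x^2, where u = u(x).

u = -23/1125 - x**2/5 + 34*x/75 + C1*exp(5*x) + C2*exp(-3*x)

Divide through by 3: u'' - 2u' - 15u = -1 - 6*x + 3*x^2.
Characteristic equation r² - 2r - 15 = 0 factors as (r - 5)(r + 3) = 0, so r = 5, -3.
Hence u_h = C1*exp(5*x) + C2*exp(-3*x).
For the particular solution try u_p = A0 + A1*x + A2*x^2. Substituting and matching coefficients of each power of x gives A0 = -23/1125, A1 = 34/75, A2 = -1/5, so u_p = -23/1125 - x^2/5 + 34*x/75.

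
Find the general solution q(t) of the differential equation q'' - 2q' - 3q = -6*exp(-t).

Characteristic equation r² - 2r - 3 = 0 factors as (r + 1)(r - 3) = 0, so r = -1, 3.
Hence q_h = C1*exp(-t) + C2*exp(3*t).
Since exp(-t) solves the homogeneous equation (r = -1 is a root of multiplicity 1), multiply the trial by t. Try q_p = A*t*exp(-t). Substituting into the equation and dividing by exp(-t) gives A = 3/2, so q_p = 3*t*exp(-t)/2.

q = C1*exp(-t) + C2*exp(3*t) + 3*t*exp(-t)/2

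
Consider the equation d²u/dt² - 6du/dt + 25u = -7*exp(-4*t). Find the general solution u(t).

Characteristic equation r² - 6r + 25 = 0 has discriminant (-6)² - 4·(25) = -64 < 0, so r = 3 ± 4i.
Hence u_h = C1*cos(4*t)*exp(3*t) + C2*exp(3*t)*sin(4*t).
Try u_p = A*exp(-4*t). Substituting into the equation and dividing by exp(-4*t) gives A = -7/65, so u_p = -7*exp(-4*t)/65.

u = -7*exp(-4*t)/65 + C1*cos(4*t)*exp(3*t) + C2*exp(3*t)*sin(4*t)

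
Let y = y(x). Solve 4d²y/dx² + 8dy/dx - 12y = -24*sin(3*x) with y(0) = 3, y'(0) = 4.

y = cos(3*x)/5 + 2*sin(3*x)/5 + 14*exp(x)/5

Divide through by 4: y'' + 2y' - 3y = -6*sin(3*x).
Characteristic equation r² + 2r - 3 = 0 factors as (r + 3)(r - 1) = 0, so r = -3, 1.
Hence y_h = C1*exp(-3*x) + C2*exp(x).
Try y_p = A*cos(3*x) + B*sin(3*x). Substituting and equating the coefficients of cos(3x) and sin(3x) gives A = 1/5, B = 2/5, so y_p = cos(3*x)/5 + 2*sin(3*x)/5.
General solution: y = cos(3*x)/5 + 2*sin(3*x)/5 + C1*exp(-3*x) + C2*exp(x).
Apply the initial conditions: y(0) = 1/5 + C1 + C2 = 3 and y'(0) = 6/5 + C2 - 3*C1 = 4. Solving gives C1 = 0, C2 = 14/5.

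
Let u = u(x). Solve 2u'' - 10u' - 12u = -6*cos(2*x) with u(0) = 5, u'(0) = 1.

u = 3*cos(2*x)/20 + 3*sin(2*x)/20 + 111*exp(6*x)/140 + 142*exp(-x)/35

Divide through by 2: u'' - 5u' - 6u = -3*cos(2*x).
Characteristic equation r² - 5r - 6 = 0 factors as (r - 6)(r + 1) = 0, so r = 6, -1.
Hence u_h = C1*exp(6*x) + C2*exp(-x).
Try u_p = A*cos(2*x) + B*sin(2*x). Substituting and equating the coefficients of cos(2x) and sin(2x) gives A = 3/20, B = 3/20, so u_p = 3*cos(2*x)/20 + 3*sin(2*x)/20.
General solution: u = 3*cos(2*x)/20 + 3*sin(2*x)/20 + C1*exp(6*x) + C2*exp(-x).
Apply the initial conditions: u(0) = 3/20 + C1 + C2 = 5 and u'(0) = 3/10 - C2 + 6*C1 = 1. Solving gives C1 = 111/140, C2 = 142/35.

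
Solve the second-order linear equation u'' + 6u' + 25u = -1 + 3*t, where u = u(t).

u = -43/625 + 3*t/25 + C1*cos(4*t)*exp(-3*t) + C2*exp(-3*t)*sin(4*t)

Characteristic equation r² + 6r + 25 = 0 has discriminant (6)² - 4·(25) = -64 < 0, so r = -3 ± 4i.
Hence u_h = C1*cos(4*t)*exp(-3*t) + C2*exp(-3*t)*sin(4*t).
For the particular solution try u_p = A0 + A1*t. Substituting and matching coefficients of each power of t gives A0 = -43/625, A1 = 3/25, so u_p = -43/625 + 3*t/25.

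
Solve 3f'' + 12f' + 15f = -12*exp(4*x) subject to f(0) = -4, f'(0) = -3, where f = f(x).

Divide through by 3: f'' + 4f' + 5f = -4*exp(4*x).
Characteristic equation r² + 4r + 5 = 0 has discriminant (4)² - 4·(5) = -4 < 0, so r = -2 ± i.
Hence f_h = C1*cos(x)*exp(-2*x) + C2*exp(-2*x)*sin(x).
Try f_p = A*exp(4*x). Substituting into the equation and dividing by exp(4*x) gives A = -4/37, so f_p = -4*exp(4*x)/37.
General solution: f = -4*exp(4*x)/37 + C1*cos(x)*exp(-2*x) + C2*exp(-2*x)*sin(x).
Apply the initial conditions: f(0) = -4/37 + C1 = -4 and f'(0) = -16/37 + C2 - 2*C1 = -3. Solving gives C1 = -144/37, C2 = -383/37.

f = -4*exp(4*x)/37 - 383*exp(-2*x)*sin(x)/37 - 144*cos(x)*exp(-2*x)/37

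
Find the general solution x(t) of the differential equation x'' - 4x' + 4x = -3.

x = -3/4 + C1*exp(2*t) + C2*t*exp(2*t)

Characteristic equation r² - 4r + 4 = 0 has discriminant (-4)² - 4·(4) = 0, so r = 2 is a repeated root.
Hence x_h = (C1 + C2*t)*exp(2*t).
For the particular solution try x_p = A0. Substituting and matching coefficients of each power of t gives A0 = -3/4, so x_p = -3/4.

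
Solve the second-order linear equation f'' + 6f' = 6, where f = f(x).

Characteristic equation r² + 6r = 0 factors as (r + 6)r = 0, so r = -6, 0.
Hence f_h = C1*exp(-6*x) + C2.
Since 0 is a characteristic root (multiplicity 1), multiply the polynomial trial by x: try f_p = A0*x. Substituting and matching coefficients of each power of x gives A0 = 1, so f_p = x.

f = C2 + x + C1*exp(-6*x)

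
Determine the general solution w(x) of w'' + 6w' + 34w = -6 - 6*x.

w = -42/289 - 3*x/17 + C1*cos(5*x)*exp(-3*x) + C2*exp(-3*x)*sin(5*x)

Characteristic equation r² + 6r + 34 = 0 has discriminant (6)² - 4·(34) = -100 < 0, so r = -3 ± 5i.
Hence w_h = C1*cos(5*x)*exp(-3*x) + C2*exp(-3*x)*sin(5*x).
For the particular solution try w_p = A0 + A1*x. Substituting and matching coefficients of each power of x gives A0 = -42/289, A1 = -3/17, so w_p = -42/289 - 3*x/17.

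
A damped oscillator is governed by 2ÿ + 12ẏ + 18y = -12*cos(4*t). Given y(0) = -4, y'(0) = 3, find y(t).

y = -2542*exp(-3*t)/625 - 144*sin(4*t)/625 + 42*cos(4*t)/625 - 207*t*exp(-3*t)/25

Divide through by 2: y'' + 6y' + 9y = -6*cos(4*t).
Characteristic equation r² + 6r + 9 = 0 has discriminant (6)² - 4·(9) = 0, so r = -3 is a repeated root.
Hence y_h = (C1 + C2*t)*exp(-3*t).
Try y_p = A*cos(4*t) + B*sin(4*t). Substituting and equating the coefficients of cos(4t) and sin(4t) gives A = 42/625, B = -144/625, so y_p = -144*sin(4*t)/625 + 42*cos(4*t)/625.
General solution: y = -144*sin(4*t)/625 + 42*cos(4*t)/625 + C1*exp(-3*t) + C2*t*exp(-3*t).
Apply the initial conditions: y(0) = 42/625 + C1 = -4 and y'(0) = -576/625 + C2 - 3*C1 = 3. Solving gives C1 = -2542/625, C2 = -207/25.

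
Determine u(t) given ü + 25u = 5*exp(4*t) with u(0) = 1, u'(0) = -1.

Characteristic equation r² + 25 = 0 has discriminant (0)² - 4·(25) = -100 < 0, so r = ± 5i.
Hence u_h = C1*cos(5*t) + C2*sin(5*t).
Try u_p = A*exp(4*t). Substituting into the equation and dividing by exp(4*t) gives A = 5/41, so u_p = 5*exp(4*t)/41.
General solution: u = 5*exp(4*t)/41 + C1*cos(5*t) + C2*sin(5*t).
Apply the initial conditions: u(0) = 5/41 + C1 = 1 and u'(0) = 20/41 + 5*C2 = -1. Solving gives C1 = 36/41, C2 = -61/205.

u = -61*sin(5*t)/205 + 5*exp(4*t)/41 + 36*cos(5*t)/41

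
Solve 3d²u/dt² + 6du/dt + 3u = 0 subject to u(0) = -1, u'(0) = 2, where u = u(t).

Divide through by 3: u'' + 2u' + u = 0.
Characteristic equation r² + 2r + 1 = 0 has discriminant (2)² - 4·(1) = 0, so r = -1 is a repeated root.
Hence u_h = (C1 + C2*t)*exp(-t).
Apply the initial conditions: u(0) = C1 = -1 and u'(0) = C2 - C1 = 2. Solving gives C1 = -1, C2 = 1.

u = -exp(-t) + t*exp(-t)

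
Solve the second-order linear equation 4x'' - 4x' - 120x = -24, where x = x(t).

x = 1/5 + C1*exp(6*t) + C2*exp(-5*t)

Divide through by 4: x'' - x' - 30x = -6.
Characteristic equation r² - r - 30 = 0 factors as (r - 6)(r + 5) = 0, so r = 6, -5.
Hence x_h = C1*exp(6*t) + C2*exp(-5*t).
For the particular solution try x_p = A0. Substituting and matching coefficients of each power of t gives A0 = 1/5, so x_p = 1/5.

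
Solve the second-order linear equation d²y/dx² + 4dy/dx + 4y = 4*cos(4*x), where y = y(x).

Characteristic equation r² + 4r + 4 = 0 has discriminant (4)² - 4·(4) = 0, so r = -2 is a repeated root.
Hence y_h = (C1 + C2*x)*exp(-2*x).
Try y_p = A*cos(4*x) + B*sin(4*x). Substituting and equating the coefficients of cos(4x) and sin(4x) gives A = -3/25, B = 4/25, so y_p = -3*cos(4*x)/25 + 4*sin(4*x)/25.

y = -3*cos(4*x)/25 + 4*sin(4*x)/25 + C1*exp(-2*x) + C2*x*exp(-2*x)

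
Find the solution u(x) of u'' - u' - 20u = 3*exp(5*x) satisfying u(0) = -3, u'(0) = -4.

u = -49*exp(5*x)/27 - 32*exp(-4*x)/27 + x*exp(5*x)/3

Characteristic equation r² - r - 20 = 0 factors as (r + 4)(r - 5) = 0, so r = -4, 5.
Hence u_h = C1*exp(-4*x) + C2*exp(5*x).
Since exp(5*x) solves the homogeneous equation (r = 5 is a root of multiplicity 1), multiply the trial by x. Try u_p = A*x*exp(5*x). Substituting into the equation and dividing by exp(5*x) gives A = 1/3, so u_p = x*exp(5*x)/3.
General solution: u = C1*exp(-4*x) + C2*exp(5*x) + x*exp(5*x)/3.
Apply the initial conditions: u(0) = C1 + C2 = -3 and u'(0) = 1/3 - 4*C1 + 5*C2 = -4. Solving gives C1 = -32/27, C2 = -49/27.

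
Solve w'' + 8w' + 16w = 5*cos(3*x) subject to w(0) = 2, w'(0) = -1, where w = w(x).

Characteristic equation r² + 8r + 16 = 0 has discriminant (8)² - 4·(16) = 0, so r = -4 is a repeated root.
Hence w_h = (C1 + C2*x)*exp(-4*x).
Try w_p = A*cos(3*x) + B*sin(3*x). Substituting and equating the coefficients of cos(3x) and sin(3x) gives A = 7/125, B = 24/125, so w_p = 7*cos(3*x)/125 + 24*sin(3*x)/125.
General solution: w = 7*cos(3*x)/125 + 24*sin(3*x)/125 + C1*exp(-4*x) + C2*x*exp(-4*x).
Apply the initial conditions: w(0) = 7/125 + C1 = 2 and w'(0) = 72/125 + C2 - 4*C1 = -1. Solving gives C1 = 243/125, C2 = 31/5.

w = 7*cos(3*x)/125 + 24*sin(3*x)/125 + 243*exp(-4*x)/125 + 31*x*exp(-4*x)/5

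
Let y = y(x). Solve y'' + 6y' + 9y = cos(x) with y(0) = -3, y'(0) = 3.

Characteristic equation r² + 6r + 9 = 0 has discriminant (6)² - 4·(9) = 0, so r = -3 is a repeated root.
Hence y_h = (C1 + C2*x)*exp(-3*x).
Try y_p = A*cos(x) + B*sin(x). Substituting and equating the coefficients of cos(x) and sin(x) gives A = 2/25, B = 3/50, so y_p = 2*cos(x)/25 + 3*sin(x)/50.
General solution: y = 2*cos(x)/25 + 3*sin(x)/50 + C1*exp(-3*x) + C2*x*exp(-3*x).
Apply the initial conditions: y(0) = 2/25 + C1 = -3 and y'(0) = 3/50 + C2 - 3*C1 = 3. Solving gives C1 = -77/25, C2 = -63/10.

y = -77*exp(-3*x)/25 + 2*cos(x)/25 + 3*sin(x)/50 - 63*x*exp(-3*x)/10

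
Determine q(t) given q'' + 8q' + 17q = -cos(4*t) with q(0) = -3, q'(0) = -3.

q = -32*sin(4*t)/1025 - cos(4*t)/1025 - 15243*exp(-4*t)*sin(t)/1025 - 3074*cos(t)*exp(-4*t)/1025

Characteristic equation r² + 8r + 17 = 0 has discriminant (8)² - 4·(17) = -4 < 0, so r = -4 ± i.
Hence q_h = C1*cos(t)*exp(-4*t) + C2*exp(-4*t)*sin(t).
Try q_p = A*cos(4*t) + B*sin(4*t). Substituting and equating the coefficients of cos(4t) and sin(4t) gives A = -1/1025, B = -32/1025, so q_p = -32*sin(4*t)/1025 - cos(4*t)/1025.
General solution: q = -32*sin(4*t)/1025 - cos(4*t)/1025 + C1*cos(t)*exp(-4*t) + C2*exp(-4*t)*sin(t).
Apply the initial conditions: q(0) = -1/1025 + C1 = -3 and q'(0) = -128/1025 + C2 - 4*C1 = -3. Solving gives C1 = -3074/1025, C2 = -15243/1025.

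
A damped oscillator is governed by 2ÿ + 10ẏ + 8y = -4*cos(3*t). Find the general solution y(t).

Divide through by 2: y'' + 5y' + 4y = -2*cos(3*t).
Characteristic equation r² + 5r + 4 = 0 factors as (r + 4)(r + 1) = 0, so r = -4, -1.
Hence y_h = C1*exp(-4*t) + C2*exp(-t).
Try y_p = A*cos(3*t) + B*sin(3*t). Substituting and equating the coefficients of cos(3t) and sin(3t) gives A = 1/25, B = -3/25, so y_p = -3*sin(3*t)/25 + cos(3*t)/25.

y = -3*sin(3*t)/25 + cos(3*t)/25 + C1*exp(-4*t) + C2*exp(-t)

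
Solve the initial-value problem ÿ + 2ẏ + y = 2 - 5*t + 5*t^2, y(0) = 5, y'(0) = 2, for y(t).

y = 42 - 37*exp(-t) - 25*t + 5*t**2 - 10*t*exp(-t)

Characteristic equation r² + 2r + 1 = 0 has discriminant (2)² - 4·(1) = 0, so r = -1 is a repeated root.
Hence y_h = (C1 + C2*t)*exp(-t).
For the particular solution try y_p = A0 + A1*t + A2*t^2. Substituting and matching coefficients of each power of t gives A0 = 42, A1 = -25, A2 = 5, so y_p = 42 - 25*t + 5*t^2.
General solution: y = 42 - 25*t + 5*t^2 + C1*exp(-t) + C2*t*exp(-t).
Apply the initial conditions: y(0) = 42 + C1 = 5 and y'(0) = -25 + C2 - C1 = 2. Solving gives C1 = -37, C2 = -10.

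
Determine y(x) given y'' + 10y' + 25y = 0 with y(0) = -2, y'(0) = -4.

Characteristic equation r² + 10r + 25 = 0 has discriminant (10)² - 4·(25) = 0, so r = -5 is a repeated root.
Hence y_h = (C1 + C2*x)*exp(-5*x).
Apply the initial conditions: y(0) = C1 = -2 and y'(0) = C2 - 5*C1 = -4. Solving gives C1 = -2, C2 = -14.

y = -2*exp(-5*x) - 14*x*exp(-5*x)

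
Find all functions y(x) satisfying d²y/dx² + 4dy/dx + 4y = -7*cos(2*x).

Characteristic equation r² + 4r + 4 = 0 has discriminant (4)² - 4·(4) = 0, so r = -2 is a repeated root.
Hence y_h = (C1 + C2*x)*exp(-2*x).
Try y_p = A*cos(2*x) + B*sin(2*x). Substituting and equating the coefficients of cos(2x) and sin(2x) gives A = 0, B = -7/8, so y_p = -7*sin(2*x)/8.

y = -7*sin(2*x)/8 + C1*exp(-2*x) + C2*x*exp(-2*x)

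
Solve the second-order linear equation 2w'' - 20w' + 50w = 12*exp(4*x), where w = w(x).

Divide through by 2: w'' - 10w' + 25w = 6*exp(4*x).
Characteristic equation r² - 10r + 25 = 0 has discriminant (-10)² - 4·(25) = 0, so r = 5 is a repeated root.
Hence w_h = (C1 + C2*x)*exp(5*x).
Try w_p = A*exp(4*x). Substituting into the equation and dividing by exp(4*x) gives A = 6, so w_p = 6*exp(4*x).

w = 6*exp(4*x) + C1*exp(5*x) + C2*x*exp(5*x)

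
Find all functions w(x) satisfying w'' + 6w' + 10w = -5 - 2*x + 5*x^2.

Characteristic equation r² + 6r + 10 = 0 has discriminant (6)² - 4·(10) = -4 < 0, so r = -3 ± i.
Hence w_h = C1*cos(x)*exp(-3*x) + C2*exp(-3*x)*sin(x).
For the particular solution try w_p = A0 + A1*x + A2*x^2. Substituting and matching coefficients of each power of x gives A0 = -3/25, A1 = -4/5, A2 = 1/2, so w_p = -3/25 + x^2/2 - 4*x/5.

w = -3/25 + x**2/2 - 4*x/5 + C1*cos(x)*exp(-3*x) + C2*exp(-3*x)*sin(x)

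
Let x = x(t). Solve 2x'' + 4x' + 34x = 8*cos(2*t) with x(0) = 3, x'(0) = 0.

Divide through by 2: x'' + 2x' + 17x = 4*cos(2*t).
Characteristic equation r² + 2r + 17 = 0 has discriminant (2)² - 4·(17) = -64 < 0, so r = -1 ± 4i.
Hence x_h = C1*cos(4*t)*exp(-t) + C2*exp(-t)*sin(4*t).
Try x_p = A*cos(2*t) + B*sin(2*t). Substituting and equating the coefficients of cos(2t) and sin(2t) gives A = 52/185, B = 16/185, so x_p = 16*sin(2*t)/185 + 52*cos(2*t)/185.
General solution: x = 16*sin(2*t)/185 + 52*cos(2*t)/185 + C1*cos(4*t)*exp(-t) + C2*exp(-t)*sin(4*t).
Apply the initial conditions: x(0) = 52/185 + C1 = 3 and x'(0) = 32/185 - C1 + 4*C2 = 0. Solving gives C1 = 503/185, C2 = 471/740.

x = 16*sin(2*t)/185 + 52*cos(2*t)/185 + 471*exp(-t)*sin(4*t)/740 + 503*cos(4*t)*exp(-t)/185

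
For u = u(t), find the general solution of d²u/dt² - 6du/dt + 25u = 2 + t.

u = 56/625 + t/25 + C1*cos(4*t)*exp(3*t) + C2*exp(3*t)*sin(4*t)

Characteristic equation r² - 6r + 25 = 0 has discriminant (-6)² - 4·(25) = -64 < 0, so r = 3 ± 4i.
Hence u_h = C1*cos(4*t)*exp(3*t) + C2*exp(3*t)*sin(4*t).
For the particular solution try u_p = A0 + A1*t. Substituting and matching coefficients of each power of t gives A0 = 56/625, A1 = 1/25, so u_p = 56/625 + t/25.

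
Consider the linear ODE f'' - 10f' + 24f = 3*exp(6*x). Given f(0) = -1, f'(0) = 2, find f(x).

Characteristic equation r² - 10r + 24 = 0 factors as (r - 4)(r - 6) = 0, so r = 4, 6.
Hence f_h = C1*exp(4*x) + C2*exp(6*x).
Since exp(6*x) solves the homogeneous equation (r = 6 is a root of multiplicity 1), multiply the trial by x. Try f_p = A*x*exp(6*x). Substituting into the equation and dividing by exp(6*x) gives A = 3/2, so f_p = 3*x*exp(6*x)/2.
General solution: f = C1*exp(4*x) + C2*exp(6*x) + 3*x*exp(6*x)/2.
Apply the initial conditions: f(0) = C1 + C2 = -1 and f'(0) = 3/2 + 4*C1 + 6*C2 = 2. Solving gives C1 = -13/4, C2 = 9/4.

f = -13*exp(4*x)/4 + 9*exp(6*x)/4 + 3*x*exp(6*x)/2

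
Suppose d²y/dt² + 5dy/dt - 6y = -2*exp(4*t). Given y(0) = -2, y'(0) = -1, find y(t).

Characteristic equation r² + 5r - 6 = 0 factors as (r + 6)(r - 1) = 0, so r = -6, 1.
Hence y_h = C1*exp(-6*t) + C2*exp(t).
Try y_p = A*exp(4*t). Substituting into the equation and dividing by exp(4*t) gives A = -1/15, so y_p = -exp(4*t)/15.
General solution: y = -exp(4*t)/15 + C1*exp(-6*t) + C2*exp(t).
Apply the initial conditions: y(0) = -1/15 + C1 + C2 = -2 and y'(0) = -4/15 + C2 - 6*C1 = -1. Solving gives C1 = -6/35, C2 = -37/21.

y = -37*exp(t)/21 - 6*exp(-6*t)/35 - exp(4*t)/15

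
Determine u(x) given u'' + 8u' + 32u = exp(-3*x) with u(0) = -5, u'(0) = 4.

Characteristic equation r² + 8r + 32 = 0 has discriminant (8)² - 4·(32) = -64 < 0, so r = -4 ± 4i.
Hence u_h = C1*cos(4*x)*exp(-4*x) + C2*exp(-4*x)*sin(4*x).
Try u_p = A*exp(-3*x). Substituting into the equation and dividing by exp(-3*x) gives A = 1/17, so u_p = exp(-3*x)/17.
General solution: u = exp(-3*x)/17 + C1*cos(4*x)*exp(-4*x) + C2*exp(-4*x)*sin(4*x).
Apply the initial conditions: u(0) = 1/17 + C1 = -5 and u'(0) = -3/17 - 4*C1 + 4*C2 = 4. Solving gives C1 = -86/17, C2 = -273/68.

u = exp(-3*x)/17 - 273*exp(-4*x)*sin(4*x)/68 - 86*cos(4*x)*exp(-4*x)/17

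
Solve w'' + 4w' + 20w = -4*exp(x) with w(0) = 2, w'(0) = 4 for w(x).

w = -4*exp(x)/25 + 53*exp(-2*x)*sin(4*x)/25 + 54*cos(4*x)*exp(-2*x)/25

Characteristic equation r² + 4r + 20 = 0 has discriminant (4)² - 4·(20) = -64 < 0, so r = -2 ± 4i.
Hence w_h = C1*cos(4*x)*exp(-2*x) + C2*exp(-2*x)*sin(4*x).
Try w_p = A*exp(x). Substituting into the equation and dividing by exp(x) gives A = -4/25, so w_p = -4*exp(x)/25.
General solution: w = -4*exp(x)/25 + C1*cos(4*x)*exp(-2*x) + C2*exp(-2*x)*sin(4*x).
Apply the initial conditions: w(0) = -4/25 + C1 = 2 and w'(0) = -4/25 - 2*C1 + 4*C2 = 4. Solving gives C1 = 54/25, C2 = 53/25.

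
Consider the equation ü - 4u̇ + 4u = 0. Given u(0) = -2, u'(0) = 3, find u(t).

Characteristic equation r² - 4r + 4 = 0 has discriminant (-4)² - 4·(4) = 0, so r = 2 is a repeated root.
Hence u_h = (C1 + C2*t)*exp(2*t).
Apply the initial conditions: u(0) = C1 = -2 and u'(0) = C2 + 2*C1 = 3. Solving gives C1 = -2, C2 = 7.

u = -2*exp(2*t) + 7*t*exp(2*t)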